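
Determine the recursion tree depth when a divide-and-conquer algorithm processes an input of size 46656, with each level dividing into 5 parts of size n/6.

For divide and conquer with division factor 6:

Problem sizes at each level:
Level 0: 46656
Level 1: 7776
Level 2: 1296
Level 3: 216
Level 4: 36
Level 5: 6
Level 6: 1

The root is level 0 and the size-1 base case is level 6 (the tree spans levels 0 through 6, i.e. 7 levels counting the root), so the depth is the number of divisions: log_6(46656) = 6

The recursion tree depth is log_6(46656) = 6. At each level, the problem size is divided by 6, so it takes 6 divisions to reduce to a base case of size 1. The algorithm makes 5 recursive calls at each level.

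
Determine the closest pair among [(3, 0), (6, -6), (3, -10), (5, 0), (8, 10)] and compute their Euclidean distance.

Computing all pairwise distances among 5 points:

d((3, 0), (6, -6)) = 6.7082
d((3, 0), (3, -10)) = 10.0
d((3, 0), (5, 0)) = 2.0 <-- minimum
d((3, 0), (8, 10)) = 11.1803
d((6, -6), (3, -10)) = 5.0
d((6, -6), (5, 0)) = 6.0828
d((6, -6), (8, 10)) = 16.1245
d((3, -10), (5, 0)) = 10.198
d((3, -10), (8, 10)) = 20.6155
d((5, 0), (8, 10)) = 10.4403

Closest pair: (3, 0) and (5, 0) with distance 2.0

The closest pair is (3, 0) and (5, 0) with Euclidean distance 2.0. For 5 points, brute-force pairwise comparison is shown above. For large n, the divide-and-conquer algorithm (sort by x, recurse on halves, check the dividing strip) achieves O(n log n).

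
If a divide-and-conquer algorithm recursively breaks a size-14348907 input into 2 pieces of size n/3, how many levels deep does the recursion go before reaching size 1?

For divide and conquer with division factor 3:

Problem sizes at each level:
Level 0: 14348907
Level 1: 4782969
Level 2: 1594323
Level 3: 531441
Level 4: 177147
Level 5: 59049
Level 6: 19683
Level 7: 6561
Level 8: 2187
Level 9: 729
Level 10: 243
Level 11: 81
Level 12: 27
Level 13: 9
Level 14: 3
Level 15: 1

The root is level 0 and the size-1 base case is level 15 (the tree spans levels 0 through 15, i.e. 16 levels counting the root), so the depth is the number of divisions: log_3(14348907) = 15

The recursion tree depth is log_3(14348907) = 15. At each level, the problem size is divided by 3, so it takes 15 divisions to reduce to a base case of size 1. The algorithm makes 2 recursive calls at each level.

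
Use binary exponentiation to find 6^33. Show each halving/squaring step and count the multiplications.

Computing 6^33 by squaring (build up from 6^1; each line after the first costs one multiplication):

6^1 = 6
6^2 = (6^1)^2 = 6^2 = 36
6^4 = (6^2)^2 = 36^2 = 1296
6^8 = (6^4)^2 = 1296^2 = 1679616
6^16 = (6^8)^2 = 1679616^2 = 2821109907456
6^32 = (6^16)^2 = 2821109907456^2 = 7958661109946400884391936
6^33 = 6 * 6^32 = 6 * 7958661109946400884391936 = 47751966659678405306351616

Result: 47751966659678405306351616
Multiplications needed: 6 (6 lines after 6^1)

6^33 = 47751966659678405306351616. Using exponentiation by squaring, this requires 6 multiplications. The key idea: if the exponent is even, square the half-power; if odd, multiply by the base once.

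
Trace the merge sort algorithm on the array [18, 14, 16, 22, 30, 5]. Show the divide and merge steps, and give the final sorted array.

Merge sort trace:

Split: [18, 14, 16, 22, 30, 5] -> [18, 14, 16] and [22, 30, 5]
  Split: [18, 14, 16] -> [18] and [14, 16]
    Split: [14, 16] -> [14] and [16]
    Merge: [14] + [16] -> [14, 16]
  Merge: [18] + [14, 16] -> [14, 16, 18]
  Split: [22, 30, 5] -> [22] and [30, 5]
    Split: [30, 5] -> [30] and [5]
    Merge: [30] + [5] -> [5, 30]
  Merge: [22] + [5, 30] -> [5, 22, 30]
Merge: [14, 16, 18] + [5, 22, 30] -> [5, 14, 16, 18, 22, 30]

Final sorted array: [5, 14, 16, 18, 22, 30]

The merge sort proceeds by recursively splitting the array and merging sorted halves.
After all merges, the sorted array is [5, 14, 16, 18, 22, 30].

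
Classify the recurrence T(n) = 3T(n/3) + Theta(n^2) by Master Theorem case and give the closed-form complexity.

Master Theorem for T(n) = 3T(n/3) + O(n^2):

a = 3, b = 3, c = 2
log_b(a) = log_3(3) = 1.0000

Case 3: c = 2 > log_3(3) = 1.0000
T(n) = O(n^2) = O(n^2)

For T(n) = 3T(n/3) + O(n^2): log_3(3) = 1.0000. This is Case 3 of the Master Theorem (c > log_b(a), work dominated by root), giving O(n^2).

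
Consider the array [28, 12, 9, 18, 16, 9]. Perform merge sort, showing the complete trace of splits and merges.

Merge sort trace:

Split: [28, 12, 9, 18, 16, 9] -> [28, 12, 9] and [18, 16, 9]
  Split: [28, 12, 9] -> [28] and [12, 9]
    Split: [12, 9] -> [12] and [9]
    Merge: [12] + [9] -> [9, 12]
  Merge: [28] + [9, 12] -> [9, 12, 28]
  Split: [18, 16, 9] -> [18] and [16, 9]
    Split: [16, 9] -> [16] and [9]
    Merge: [16] + [9] -> [9, 16]
  Merge: [18] + [9, 16] -> [9, 16, 18]
Merge: [9, 12, 28] + [9, 16, 18] -> [9, 9, 12, 16, 18, 28]

Final sorted array: [9, 9, 12, 16, 18, 28]

The merge sort proceeds by recursively splitting the array and merging sorted halves.
After all merges, the sorted array is [9, 9, 12, 16, 18, 28].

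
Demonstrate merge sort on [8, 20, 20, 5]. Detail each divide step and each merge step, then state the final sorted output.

Merge sort trace:

Split: [8, 20, 20, 5] -> [8, 20] and [20, 5]
  Split: [8, 20] -> [8] and [20]
  Merge: [8] + [20] -> [8, 20]
  Split: [20, 5] -> [20] and [5]
  Merge: [20] + [5] -> [5, 20]
Merge: [8, 20] + [5, 20] -> [5, 8, 20, 20]

Final sorted array: [5, 8, 20, 20]

The merge sort proceeds by recursively splitting the array and merging sorted halves.
After all merges, the sorted array is [5, 8, 20, 20].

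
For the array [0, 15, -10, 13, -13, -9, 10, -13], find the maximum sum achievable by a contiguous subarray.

Using Kadane's algorithm on [0, 15, -10, 13, -13, -9, 10, -13]:

Scanning through the array:
Position 1 (value 15): max_ending_here = 15, max_so_far = 15
Position 2 (value -10): max_ending_here = 5, max_so_far = 15
Position 3 (value 13): max_ending_here = 18, max_so_far = 18
Position 4 (value -13): max_ending_here = 5, max_so_far = 18
Position 5 (value -9): max_ending_here = -4, max_so_far = 18
Position 6 (value 10): max_ending_here = 10, max_so_far = 18
Position 7 (value -13): max_ending_here = -3, max_so_far = 18

Maximum subarray: [0, 15, -10, 13]
Maximum sum: 18

The maximum subarray is [0, 15, -10, 13] with sum 18. This subarray runs from index 0 to index 3.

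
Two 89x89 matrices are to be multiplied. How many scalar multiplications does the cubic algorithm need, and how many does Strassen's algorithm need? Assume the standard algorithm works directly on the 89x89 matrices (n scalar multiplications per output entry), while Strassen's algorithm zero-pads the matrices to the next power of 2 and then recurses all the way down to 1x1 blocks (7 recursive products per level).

Matrix multiplication for 89x89 matrices:

Strassen's algorithm requires power-of-2 dimensions. Pad 89x89 to 128x128 (next power of 2).

Standard algorithm: 89^3 = 704969 multiplications
Strassen's algorithm: 7^(log2(128)) = 7^7 = 823543 multiplications
Difference: 704969 - 823543 = -118574 (Strassen uses MORE here due to padding overhead — for small or just-over-power-of-2 n, padding can outweigh the per-level savings)

Standard: 704969 multiplications (89^3). Strassen: 823543 multiplications (7^7, after padding to 128x128). Strassen reduces 8 recursive multiplications to 7 at each level.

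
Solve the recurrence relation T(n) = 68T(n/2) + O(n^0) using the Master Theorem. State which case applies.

Master Theorem for T(n) = 68T(n/2) + O(n^0):

a = 68, b = 2, c = 0
log_b(a) = log_2(68) = 6.0875

Case 1: c = 0 < log_2(68) = 6.0875
T(n) = O(n^(log_2 68))

For T(n) = 68T(n/2) + O(n^0): log_2(68) = 6.0875. This is Case 1 of the Master Theorem (c < log_b(a), work dominated by leaves), giving O(n^(log_2 68)).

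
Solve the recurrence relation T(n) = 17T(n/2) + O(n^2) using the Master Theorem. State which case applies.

Master Theorem for T(n) = 17T(n/2) + O(n^2):

a = 17, b = 2, c = 2
log_b(a) = log_2(17) = 4.0875

Case 1: c = 2 < log_2(17) = 4.0875
T(n) = O(n^(log_2 17))

For T(n) = 17T(n/2) + O(n^2): log_2(17) = 4.0875. This is Case 1 of the Master Theorem (c < log_b(a), work dominated by leaves), giving O(n^(log_2 17)).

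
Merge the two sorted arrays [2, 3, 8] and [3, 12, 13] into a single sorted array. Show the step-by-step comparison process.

Merging process:

Compare 2 vs 3: take 2 from left. Merged: [2]
Compare 3 vs 3: take 3 from left. Merged: [2, 3]
Compare 8 vs 3: take 3 from right. Merged: [2, 3, 3]
Compare 8 vs 12: take 8 from left. Merged: [2, 3, 3, 8]
Append remaining from right: [12, 13]. Merged: [2, 3, 3, 8, 12, 13]

Final merged array: [2, 3, 3, 8, 12, 13]
Total comparisons: 4

The merged array is [2, 3, 3, 8, 12, 13], requiring 4 comparisons. The merge step runs in O(n) time where n is the total number of elements.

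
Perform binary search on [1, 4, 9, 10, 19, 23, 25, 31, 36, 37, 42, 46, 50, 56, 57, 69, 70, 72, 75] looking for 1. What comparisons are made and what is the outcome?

Binary search for 1 in [1, 4, 9, 10, 19, 23, 25, 31, 36, 37, 42, 46, 50, 56, 57, 69, 70, 72, 75]:

lo=0, hi=18, mid=9, arr[mid]=37 -> 37 > 1, search left half
lo=0, hi=8, mid=4, arr[mid]=19 -> 19 > 1, search left half
lo=0, hi=3, mid=1, arr[mid]=4 -> 4 > 1, search left half
lo=0, hi=0, mid=0, arr[mid]=1 -> Found target at index 0!

Binary search finds 1 at index 0 after 4 comparisons. The search repeatedly halves the search space by comparing with the middle element.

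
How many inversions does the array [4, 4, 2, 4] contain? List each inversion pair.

Finding inversions in [4, 4, 2, 4]:

(0, 2): arr[0]=4 > arr[2]=2
(1, 2): arr[1]=4 > arr[2]=2

Total inversions: 2

The array has 2 inversion(s): (0,2), (1,2). Each pair (i,j) satisfies i < j and arr[i] > arr[j].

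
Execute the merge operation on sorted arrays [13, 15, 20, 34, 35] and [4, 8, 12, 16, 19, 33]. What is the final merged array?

Merging process:

Compare 13 vs 4: take 4 from right. Merged: [4]
Compare 13 vs 8: take 8 from right. Merged: [4, 8]
Compare 13 vs 12: take 12 from right. Merged: [4, 8, 12]
Compare 13 vs 16: take 13 from left. Merged: [4, 8, 12, 13]
Compare 15 vs 16: take 15 from left. Merged: [4, 8, 12, 13, 15]
Compare 20 vs 16: take 16 from right. Merged: [4, 8, 12, 13, 15, 16]
Compare 20 vs 19: take 19 from right. Merged: [4, 8, 12, 13, 15, 16, 19]
Compare 20 vs 33: take 20 from left. Merged: [4, 8, 12, 13, 15, 16, 19, 20]
Compare 34 vs 33: take 33 from right. Merged: [4, 8, 12, 13, 15, 16, 19, 20, 33]
Append remaining from left: [34, 35]. Merged: [4, 8, 12, 13, 15, 16, 19, 20, 33, 34, 35]

Final merged array: [4, 8, 12, 13, 15, 16, 19, 20, 33, 34, 35]
Total comparisons: 9

The merged array is [4, 8, 12, 13, 15, 16, 19, 20, 33, 34, 35], requiring 9 comparisons. The merge step runs in O(n) time where n is the total number of elements.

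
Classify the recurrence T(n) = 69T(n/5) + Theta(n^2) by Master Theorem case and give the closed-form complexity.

Master Theorem for T(n) = 69T(n/5) + O(n^2):

a = 69, b = 5, c = 2
log_b(a) = log_5(69) = 2.6308

Case 1: c = 2 < log_5(69) = 2.6308
T(n) = O(n^(log_5 69))

For T(n) = 69T(n/5) + O(n^2): log_5(69) = 2.6308. This is Case 1 of the Master Theorem (c < log_b(a), work dominated by leaves), giving O(n^(log_5 69)).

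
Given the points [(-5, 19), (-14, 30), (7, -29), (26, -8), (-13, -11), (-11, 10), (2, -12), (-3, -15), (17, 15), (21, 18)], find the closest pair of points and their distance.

Computing all pairwise distances among 10 points:

d((-5, 19), (-14, 30)) = 14.2127
d((-5, 19), (7, -29)) = 49.4773
d((-5, 19), (26, -8)) = 41.1096
d((-5, 19), (-13, -11)) = 31.0483
d((-5, 19), (-11, 10)) = 10.8167
d((-5, 19), (2, -12)) = 31.7805
d((-5, 19), (-3, -15)) = 34.0588
d((-5, 19), (17, 15)) = 22.3607
d((-5, 19), (21, 18)) = 26.0192
d((-14, 30), (7, -29)) = 62.6259
d((-14, 30), (26, -8)) = 55.1725
d((-14, 30), (-13, -11)) = 41.0122
d((-14, 30), (-11, 10)) = 20.2237
d((-14, 30), (2, -12)) = 44.9444
d((-14, 30), (-3, -15)) = 46.3249
d((-14, 30), (17, 15)) = 34.4384
d((-14, 30), (21, 18)) = 37.0
d((7, -29), (26, -8)) = 28.3196
d((7, -29), (-13, -11)) = 26.9072
d((7, -29), (-11, 10)) = 42.9535
d((7, -29), (2, -12)) = 17.72
d((7, -29), (-3, -15)) = 17.2047
d((7, -29), (17, 15)) = 45.1221
d((7, -29), (21, 18)) = 49.0408
d((26, -8), (-13, -11)) = 39.1152
d((26, -8), (-11, 10)) = 41.1461
d((26, -8), (2, -12)) = 24.3311
d((26, -8), (-3, -15)) = 29.8329
d((26, -8), (17, 15)) = 24.6982
d((26, -8), (21, 18)) = 26.4764
d((-13, -11), (-11, 10)) = 21.095
d((-13, -11), (2, -12)) = 15.0333
d((-13, -11), (-3, -15)) = 10.7703
d((-13, -11), (17, 15)) = 39.6989
d((-13, -11), (21, 18)) = 44.6878
d((-11, 10), (2, -12)) = 25.5539
d((-11, 10), (-3, -15)) = 26.2488
d((-11, 10), (17, 15)) = 28.4429
d((-11, 10), (21, 18)) = 32.9848
d((2, -12), (-3, -15)) = 5.831
d((2, -12), (17, 15)) = 30.8869
d((2, -12), (21, 18)) = 35.5106
d((-3, -15), (17, 15)) = 36.0555
d((-3, -15), (21, 18)) = 40.8044
d((17, 15), (21, 18)) = 5.0 <-- minimum

Closest pair: (17, 15) and (21, 18) with distance 5.0

The closest pair is (17, 15) and (21, 18) with Euclidean distance 5.0. For 10 points, brute-force pairwise comparison is shown above. For large n, the divide-and-conquer algorithm (sort by x, recurse on halves, check the dividing strip) achieves O(n log n).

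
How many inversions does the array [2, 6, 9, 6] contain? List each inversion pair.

Finding inversions in [2, 6, 9, 6]:

(2, 3): arr[2]=9 > arr[3]=6

Total inversions: 1

The array has 1 inversion(s): (2,3). Each pair (i,j) satisfies i < j and arr[i] > arr[j].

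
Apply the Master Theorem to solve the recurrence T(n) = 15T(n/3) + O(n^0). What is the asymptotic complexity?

Master Theorem for T(n) = 15T(n/3) + O(n^0):

a = 15, b = 3, c = 0
log_b(a) = log_3(15) = 2.4650

Case 1: c = 0 < log_3(15) = 2.4650
T(n) = O(n^(log_3 15))

For T(n) = 15T(n/3) + O(n^0): log_3(15) = 2.4650. This is Case 1 of the Master Theorem (c < log_b(a), work dominated by leaves), giving O(n^(log_3 15)).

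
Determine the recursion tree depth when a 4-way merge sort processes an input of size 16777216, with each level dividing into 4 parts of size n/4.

For divide and conquer with division factor 4:

Problem sizes at each level:
Level 0: 16777216
Level 1: 4194304
Level 2: 1048576
Level 3: 262144
Level 4: 65536
Level 5: 16384
Level 6: 4096
Level 7: 1024
Level 8: 256
Level 9: 64
Level 10: 16
Level 11: 4
Level 12: 1

The root is level 0 and the size-1 base case is level 12 (the tree spans levels 0 through 12, i.e. 13 levels counting the root), so the depth is the number of divisions: log_4(16777216) = 12

The recursion tree depth is log_4(16777216) = 12. At each level, the problem size is divided by 4, so it takes 12 divisions to reduce to a base case of size 1. The algorithm makes 4 recursive calls at each level.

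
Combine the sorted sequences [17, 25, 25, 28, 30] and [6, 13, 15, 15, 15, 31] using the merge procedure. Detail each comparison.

Merging process:

Compare 17 vs 6: take 6 from right. Merged: [6]
Compare 17 vs 13: take 13 from right. Merged: [6, 13]
Compare 17 vs 15: take 15 from right. Merged: [6, 13, 15]
Compare 17 vs 15: take 15 from right. Merged: [6, 13, 15, 15]
Compare 17 vs 15: take 15 from right. Merged: [6, 13, 15, 15, 15]
Compare 17 vs 31: take 17 from left. Merged: [6, 13, 15, 15, 15, 17]
Compare 25 vs 31: take 25 from left. Merged: [6, 13, 15, 15, 15, 17, 25]
Compare 25 vs 31: take 25 from left. Merged: [6, 13, 15, 15, 15, 17, 25, 25]
Compare 28 vs 31: take 28 from left. Merged: [6, 13, 15, 15, 15, 17, 25, 25, 28]
Compare 30 vs 31: take 30 from left. Merged: [6, 13, 15, 15, 15, 17, 25, 25, 28, 30]
Append remaining from right: [31]. Merged: [6, 13, 15, 15, 15, 17, 25, 25, 28, 30, 31]

Final merged array: [6, 13, 15, 15, 15, 17, 25, 25, 28, 30, 31]
Total comparisons: 10

The merged array is [6, 13, 15, 15, 15, 17, 25, 25, 28, 30, 31], requiring 10 comparisons. The merge step runs in O(n) time where n is the total number of elements.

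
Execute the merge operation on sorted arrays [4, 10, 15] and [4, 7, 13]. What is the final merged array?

Merging process:

Compare 4 vs 4: take 4 from left. Merged: [4]
Compare 10 vs 4: take 4 from right. Merged: [4, 4]
Compare 10 vs 7: take 7 from right. Merged: [4, 4, 7]
Compare 10 vs 13: take 10 from left. Merged: [4, 4, 7, 10]
Compare 15 vs 13: take 13 from right. Merged: [4, 4, 7, 10, 13]
Append remaining from left: [15]. Merged: [4, 4, 7, 10, 13, 15]

Final merged array: [4, 4, 7, 10, 13, 15]
Total comparisons: 5

The merged array is [4, 4, 7, 10, 13, 15], requiring 5 comparisons. The merge step runs in O(n) time where n is the total number of elements.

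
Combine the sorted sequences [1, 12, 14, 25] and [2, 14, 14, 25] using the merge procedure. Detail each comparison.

Merging process:

Compare 1 vs 2: take 1 from left. Merged: [1]
Compare 12 vs 2: take 2 from right. Merged: [1, 2]
Compare 12 vs 14: take 12 from left. Merged: [1, 2, 12]
Compare 14 vs 14: take 14 from left. Merged: [1, 2, 12, 14]
Compare 25 vs 14: take 14 from right. Merged: [1, 2, 12, 14, 14]
Compare 25 vs 14: take 14 from right. Merged: [1, 2, 12, 14, 14, 14]
Compare 25 vs 25: take 25 from left. Merged: [1, 2, 12, 14, 14, 14, 25]
Append remaining from right: [25]. Merged: [1, 2, 12, 14, 14, 14, 25, 25]

Final merged array: [1, 2, 12, 14, 14, 14, 25, 25]
Total comparisons: 7

The merged array is [1, 2, 12, 14, 14, 14, 25, 25], requiring 7 comparisons. The merge step runs in O(n) time where n is the total number of elements.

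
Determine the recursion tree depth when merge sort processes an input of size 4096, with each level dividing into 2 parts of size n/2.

For divide and conquer with division factor 2:

Problem sizes at each level:
Level 0: 4096
Level 1: 2048
Level 2: 1024
Level 3: 512
Level 4: 256
Level 5: 128
Level 6: 64
Level 7: 32
Level 8: 16
Level 9: 8
Level 10: 4
Level 11: 2
Level 12: 1

The root is level 0 and the size-1 base case is level 12 (the tree spans levels 0 through 12, i.e. 13 levels counting the root), so the depth is the number of divisions: log_2(4096) = 12

The recursion tree depth is log_2(4096) = 12. At each level, the problem size is divided by 2, so it takes 12 divisions to reduce to a base case of size 1. The algorithm makes 2 recursive calls at each level.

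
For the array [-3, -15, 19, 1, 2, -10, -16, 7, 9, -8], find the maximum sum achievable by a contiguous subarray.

Using Kadane's algorithm on [-3, -15, 19, 1, 2, -10, -16, 7, 9, -8]:

Scanning through the array:
Position 1 (value -15): max_ending_here = -15, max_so_far = -3
Position 2 (value 19): max_ending_here = 19, max_so_far = 19
Position 3 (value 1): max_ending_here = 20, max_so_far = 20
Position 4 (value 2): max_ending_here = 22, max_so_far = 22
Position 5 (value -10): max_ending_here = 12, max_so_far = 22
Position 6 (value -16): max_ending_here = -4, max_so_far = 22
Position 7 (value 7): max_ending_here = 7, max_so_far = 22
Position 8 (value 9): max_ending_here = 16, max_so_far = 22
Position 9 (value -8): max_ending_here = 8, max_so_far = 22

Maximum subarray: [19, 1, 2]
Maximum sum: 22

The maximum subarray is [19, 1, 2] with sum 22. This subarray runs from index 2 to index 4.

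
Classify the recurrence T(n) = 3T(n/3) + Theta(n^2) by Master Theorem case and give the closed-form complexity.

Master Theorem for T(n) = 3T(n/3) + O(n^2):

a = 3, b = 3, c = 2
log_b(a) = log_3(3) = 1.0000

Case 3: c = 2 > log_3(3) = 1.0000
T(n) = O(n^2) = O(n^2)

For T(n) = 3T(n/3) + O(n^2): log_3(3) = 1.0000. This is Case 3 of the Master Theorem (c > log_b(a), work dominated by root), giving O(n^2).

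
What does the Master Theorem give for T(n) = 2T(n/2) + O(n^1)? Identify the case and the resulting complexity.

Master Theorem for T(n) = 2T(n/2) + O(n^1):

a = 2, b = 2, c = 1
log_b(a) = log_2(2) = 1.0000

Case 2: c = 1 = log_2(2) = 1.0000
T(n) = O(n^1 log n) = O(n log n)

For T(n) = 2T(n/2) + O(n^1): log_2(2) = 1.0000. This is Case 2 of the Master Theorem (c = log_b(a), equal work at all levels), giving O(n log n).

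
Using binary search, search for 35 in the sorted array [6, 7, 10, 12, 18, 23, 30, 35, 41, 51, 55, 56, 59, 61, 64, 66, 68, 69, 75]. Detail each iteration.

Binary search for 35 in [6, 7, 10, 12, 18, 23, 30, 35, 41, 51, 55, 56, 59, 61, 64, 66, 68, 69, 75]:

lo=0, hi=18, mid=9, arr[mid]=51 -> 51 > 35, search left half
lo=0, hi=8, mid=4, arr[mid]=18 -> 18 < 35, search right half
lo=5, hi=8, mid=6, arr[mid]=30 -> 30 < 35, search right half
lo=7, hi=8, mid=7, arr[mid]=35 -> Found target at index 7!

Binary search finds 35 at index 7 after 4 comparisons. The search repeatedly halves the search space by comparing with the middle element.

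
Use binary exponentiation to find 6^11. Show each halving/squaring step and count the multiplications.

Computing 6^11 by squaring (build up from 6^1; each line after the first costs one multiplication):

6^1 = 6
6^2 = (6^1)^2 = 6^2 = 36
6^4 = (6^2)^2 = 36^2 = 1296
6^5 = 6 * 6^4 = 6 * 1296 = 7776
6^10 = (6^5)^2 = 7776^2 = 60466176
6^11 = 6 * 6^10 = 6 * 60466176 = 362797056

Result: 362797056
Multiplications needed: 5 (5 lines after 6^1)

6^11 = 362797056. Using exponentiation by squaring, this requires 5 multiplications. The key idea: if the exponent is even, square the half-power; if odd, multiply by the base once.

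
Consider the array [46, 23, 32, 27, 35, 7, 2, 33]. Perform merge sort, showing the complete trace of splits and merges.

Merge sort trace:

Split: [46, 23, 32, 27, 35, 7, 2, 33] -> [46, 23, 32, 27] and [35, 7, 2, 33]
  Split: [46, 23, 32, 27] -> [46, 23] and [32, 27]
    Split: [46, 23] -> [46] and [23]
    Merge: [46] + [23] -> [23, 46]
    Split: [32, 27] -> [32] and [27]
    Merge: [32] + [27] -> [27, 32]
  Merge: [23, 46] + [27, 32] -> [23, 27, 32, 46]
  Split: [35, 7, 2, 33] -> [35, 7] and [2, 33]
    Split: [35, 7] -> [35] and [7]
    Merge: [35] + [7] -> [7, 35]
    Split: [2, 33] -> [2] and [33]
    Merge: [2] + [33] -> [2, 33]
  Merge: [7, 35] + [2, 33] -> [2, 7, 33, 35]
Merge: [23, 27, 32, 46] + [2, 7, 33, 35] -> [2, 7, 23, 27, 32, 33, 35, 46]

Final sorted array: [2, 7, 23, 27, 32, 33, 35, 46]

The merge sort proceeds by recursively splitting the array and merging sorted halves.
After all merges, the sorted array is [2, 7, 23, 27, 32, 33, 35, 46].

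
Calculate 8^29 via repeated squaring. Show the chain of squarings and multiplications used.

Computing 8^29 by squaring (build up from 8^1; each line after the first costs one multiplication):

8^1 = 8
8^2 = (8^1)^2 = 8^2 = 64
8^3 = 8 * 8^2 = 8 * 64 = 512
8^6 = (8^3)^2 = 512^2 = 262144
8^7 = 8 * 8^6 = 8 * 262144 = 2097152
8^14 = (8^7)^2 = 2097152^2 = 4398046511104
8^28 = (8^14)^2 = 4398046511104^2 = 19342813113834066795298816
8^29 = 8 * 8^28 = 8 * 19342813113834066795298816 = 154742504910672534362390528

Result: 154742504910672534362390528
Multiplications needed: 7 (7 lines after 8^1)

8^29 = 154742504910672534362390528. Using exponentiation by squaring, this requires 7 multiplications. The key idea: if the exponent is even, square the half-power; if odd, multiply by the base once.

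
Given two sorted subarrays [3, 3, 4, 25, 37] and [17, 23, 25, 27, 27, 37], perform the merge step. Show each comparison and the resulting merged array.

Merging process:

Compare 3 vs 17: take 3 from left. Merged: [3]
Compare 3 vs 17: take 3 from left. Merged: [3, 3]
Compare 4 vs 17: take 4 from left. Merged: [3, 3, 4]
Compare 25 vs 17: take 17 from right. Merged: [3, 3, 4, 17]
Compare 25 vs 23: take 23 from right. Merged: [3, 3, 4, 17, 23]
Compare 25 vs 25: take 25 from left. Merged: [3, 3, 4, 17, 23, 25]
Compare 37 vs 25: take 25 from right. Merged: [3, 3, 4, 17, 23, 25, 25]
Compare 37 vs 27: take 27 from right. Merged: [3, 3, 4, 17, 23, 25, 25, 27]
Compare 37 vs 27: take 27 from right. Merged: [3, 3, 4, 17, 23, 25, 25, 27, 27]
Compare 37 vs 37: take 37 from left. Merged: [3, 3, 4, 17, 23, 25, 25, 27, 27, 37]
Append remaining from right: [37]. Merged: [3, 3, 4, 17, 23, 25, 25, 27, 27, 37, 37]

Final merged array: [3, 3, 4, 17, 23, 25, 25, 27, 27, 37, 37]
Total comparisons: 10

The merged array is [3, 3, 4, 17, 23, 25, 25, 27, 27, 37, 37], requiring 10 comparisons. The merge step runs in O(n) time where n is the total number of elements.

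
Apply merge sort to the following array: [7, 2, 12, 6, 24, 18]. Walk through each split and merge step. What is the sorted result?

Merge sort trace:

Split: [7, 2, 12, 6, 24, 18] -> [7, 2, 12] and [6, 24, 18]
  Split: [7, 2, 12] -> [7] and [2, 12]
    Split: [2, 12] -> [2] and [12]
    Merge: [2] + [12] -> [2, 12]
  Merge: [7] + [2, 12] -> [2, 7, 12]
  Split: [6, 24, 18] -> [6] and [24, 18]
    Split: [24, 18] -> [24] and [18]
    Merge: [24] + [18] -> [18, 24]
  Merge: [6] + [18, 24] -> [6, 18, 24]
Merge: [2, 7, 12] + [6, 18, 24] -> [2, 6, 7, 12, 18, 24]

Final sorted array: [2, 6, 7, 12, 18, 24]

The merge sort proceeds by recursively splitting the array and merging sorted halves.
After all merges, the sorted array is [2, 6, 7, 12, 18, 24].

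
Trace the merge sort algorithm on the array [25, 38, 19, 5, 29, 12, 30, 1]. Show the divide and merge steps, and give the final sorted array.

Merge sort trace:

Split: [25, 38, 19, 5, 29, 12, 30, 1] -> [25, 38, 19, 5] and [29, 12, 30, 1]
  Split: [25, 38, 19, 5] -> [25, 38] and [19, 5]
    Split: [25, 38] -> [25] and [38]
    Merge: [25] + [38] -> [25, 38]
    Split: [19, 5] -> [19] and [5]
    Merge: [19] + [5] -> [5, 19]
  Merge: [25, 38] + [5, 19] -> [5, 19, 25, 38]
  Split: [29, 12, 30, 1] -> [29, 12] and [30, 1]
    Split: [29, 12] -> [29] and [12]
    Merge: [29] + [12] -> [12, 29]
    Split: [30, 1] -> [30] and [1]
    Merge: [30] + [1] -> [1, 30]
  Merge: [12, 29] + [1, 30] -> [1, 12, 29, 30]
Merge: [5, 19, 25, 38] + [1, 12, 29, 30] -> [1, 5, 12, 19, 25, 29, 30, 38]

Final sorted array: [1, 5, 12, 19, 25, 29, 30, 38]

The merge sort proceeds by recursively splitting the array and merging sorted halves.
After all merges, the sorted array is [1, 5, 12, 19, 25, 29, 30, 38].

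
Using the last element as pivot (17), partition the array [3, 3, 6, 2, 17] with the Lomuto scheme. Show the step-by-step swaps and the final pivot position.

Lomuto partition with pivot = 17:

Initial array: [3, 3, 6, 2, 17]

arr[0]=3 <= 17: swap with position 0, array becomes [3, 3, 6, 2, 17]
arr[1]=3 <= 17: swap with position 1, array becomes [3, 3, 6, 2, 17]
arr[2]=6 <= 17: swap with position 2, array becomes [3, 3, 6, 2, 17]
arr[3]=2 <= 17: swap with position 3, array becomes [3, 3, 6, 2, 17]

Place pivot at position 4: [3, 3, 6, 2, 17]
Pivot position: 4

After partitioning with pivot 17, the array becomes [3, 3, 6, 2, 17]. The pivot is placed at index 4. All elements to the left of the pivot are <= 17, and all elements to the right are > 17.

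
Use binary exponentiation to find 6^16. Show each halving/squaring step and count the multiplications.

Computing 6^16 by squaring (build up from 6^1; each line after the first costs one multiplication):

6^1 = 6
6^2 = (6^1)^2 = 6^2 = 36
6^4 = (6^2)^2 = 36^2 = 1296
6^8 = (6^4)^2 = 1296^2 = 1679616
6^16 = (6^8)^2 = 1679616^2 = 2821109907456

Result: 2821109907456
Multiplications needed: 4 (4 lines after 6^1)

6^16 = 2821109907456. Using exponentiation by squaring, this requires 4 multiplications. The key idea: if the exponent is even, square the half-power; if odd, multiply by the base once.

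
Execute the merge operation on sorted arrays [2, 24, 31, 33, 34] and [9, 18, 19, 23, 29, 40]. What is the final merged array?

Merging process:

Compare 2 vs 9: take 2 from left. Merged: [2]
Compare 24 vs 9: take 9 from right. Merged: [2, 9]
Compare 24 vs 18: take 18 from right. Merged: [2, 9, 18]
Compare 24 vs 19: take 19 from right. Merged: [2, 9, 18, 19]
Compare 24 vs 23: take 23 from right. Merged: [2, 9, 18, 19, 23]
Compare 24 vs 29: take 24 from left. Merged: [2, 9, 18, 19, 23, 24]
Compare 31 vs 29: take 29 from right. Merged: [2, 9, 18, 19, 23, 24, 29]
Compare 31 vs 40: take 31 from left. Merged: [2, 9, 18, 19, 23, 24, 29, 31]
Compare 33 vs 40: take 33 from left. Merged: [2, 9, 18, 19, 23, 24, 29, 31, 33]
Compare 34 vs 40: take 34 from left. Merged: [2, 9, 18, 19, 23, 24, 29, 31, 33, 34]
Append remaining from right: [40]. Merged: [2, 9, 18, 19, 23, 24, 29, 31, 33, 34, 40]

Final merged array: [2, 9, 18, 19, 23, 24, 29, 31, 33, 34, 40]
Total comparisons: 10

The merged array is [2, 9, 18, 19, 23, 24, 29, 31, 33, 34, 40], requiring 10 comparisons. The merge step runs in O(n) time where n is the total number of elements.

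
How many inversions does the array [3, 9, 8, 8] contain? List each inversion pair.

Finding inversions in [3, 9, 8, 8]:

(1, 2): arr[1]=9 > arr[2]=8
(1, 3): arr[1]=9 > arr[3]=8

Total inversions: 2

The array has 2 inversion(s): (1,2), (1,3). Each pair (i,j) satisfies i < j and arr[i] > arr[j].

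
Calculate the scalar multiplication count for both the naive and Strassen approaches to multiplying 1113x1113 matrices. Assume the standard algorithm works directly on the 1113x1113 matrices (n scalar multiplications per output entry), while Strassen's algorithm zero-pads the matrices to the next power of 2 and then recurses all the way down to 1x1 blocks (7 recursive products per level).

Matrix multiplication for 1113x1113 matrices:

Strassen's algorithm requires power-of-2 dimensions. Pad 1113x1113 to 2048x2048 (next power of 2).

Standard algorithm: 1113^3 = 1378749897 multiplications
Strassen's algorithm: 7^(log2(2048)) = 7^11 = 1977326743 multiplications
Difference: 1378749897 - 1977326743 = -598576846 (Strassen uses MORE here due to padding overhead — for small or just-over-power-of-2 n, padding can outweigh the per-level savings)

Standard: 1378749897 multiplications (1113^3). Strassen: 1977326743 multiplications (7^11, after padding to 2048x2048). Strassen reduces 8 recursive multiplications to 7 at each level.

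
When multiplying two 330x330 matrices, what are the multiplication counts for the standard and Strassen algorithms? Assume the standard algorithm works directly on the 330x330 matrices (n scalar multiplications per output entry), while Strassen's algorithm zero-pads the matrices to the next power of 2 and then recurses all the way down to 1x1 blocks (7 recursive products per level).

Matrix multiplication for 330x330 matrices:

Strassen's algorithm requires power-of-2 dimensions. Pad 330x330 to 512x512 (next power of 2).

Standard algorithm: 330^3 = 35937000 multiplications
Strassen's algorithm: 7^(log2(512)) = 7^9 = 40353607 multiplications
Difference: 35937000 - 40353607 = -4416607 (Strassen uses MORE here due to padding overhead — for small or just-over-power-of-2 n, padding can outweigh the per-level savings)

Standard: 35937000 multiplications (330^3). Strassen: 40353607 multiplications (7^9, after padding to 512x512). Strassen reduces 8 recursive multiplications to 7 at each level.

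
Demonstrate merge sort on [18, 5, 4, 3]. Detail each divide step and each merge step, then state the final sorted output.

Merge sort trace:

Split: [18, 5, 4, 3] -> [18, 5] and [4, 3]
  Split: [18, 5] -> [18] and [5]
  Merge: [18] + [5] -> [5, 18]
  Split: [4, 3] -> [4] and [3]
  Merge: [4] + [3] -> [3, 4]
Merge: [5, 18] + [3, 4] -> [3, 4, 5, 18]

Final sorted array: [3, 4, 5, 18]

The merge sort proceeds by recursively splitting the array and merging sorted halves.
After all merges, the sorted array is [3, 4, 5, 18].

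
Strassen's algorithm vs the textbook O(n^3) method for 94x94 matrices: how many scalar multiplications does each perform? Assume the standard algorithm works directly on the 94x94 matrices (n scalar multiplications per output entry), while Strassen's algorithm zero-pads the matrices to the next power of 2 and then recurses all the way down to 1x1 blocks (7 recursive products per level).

Matrix multiplication for 94x94 matrices:

Strassen's algorithm requires power-of-2 dimensions. Pad 94x94 to 128x128 (next power of 2).

Standard algorithm: 94^3 = 830584 multiplications
Strassen's algorithm: 7^(log2(128)) = 7^7 = 823543 multiplications
Savings: 830584 - 823543 = 7041 multiplications

Standard: 830584 multiplications (94^3). Strassen: 823543 multiplications (7^7, after padding to 128x128). Strassen reduces 8 recursive multiplications to 7 at each level.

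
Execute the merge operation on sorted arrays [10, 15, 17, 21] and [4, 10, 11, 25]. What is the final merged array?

Merging process:

Compare 10 vs 4: take 4 from right. Merged: [4]
Compare 10 vs 10: take 10 from left. Merged: [4, 10]
Compare 15 vs 10: take 10 from right. Merged: [4, 10, 10]
Compare 15 vs 11: take 11 from right. Merged: [4, 10, 10, 11]
Compare 15 vs 25: take 15 from left. Merged: [4, 10, 10, 11, 15]
Compare 17 vs 25: take 17 from left. Merged: [4, 10, 10, 11, 15, 17]
Compare 21 vs 25: take 21 from left. Merged: [4, 10, 10, 11, 15, 17, 21]
Append remaining from right: [25]. Merged: [4, 10, 10, 11, 15, 17, 21, 25]

Final merged array: [4, 10, 10, 11, 15, 17, 21, 25]
Total comparisons: 7

The merged array is [4, 10, 10, 11, 15, 17, 21, 25], requiring 7 comparisons. The merge step runs in O(n) time where n is the total number of elements.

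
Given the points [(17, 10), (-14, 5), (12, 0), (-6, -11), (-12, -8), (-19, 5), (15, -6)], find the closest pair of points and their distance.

Computing all pairwise distances among 7 points:

d((17, 10), (-14, 5)) = 31.4006
d((17, 10), (12, 0)) = 11.1803
d((17, 10), (-6, -11)) = 31.1448
d((17, 10), (-12, -8)) = 34.1321
d((17, 10), (-19, 5)) = 36.3456
d((17, 10), (15, -6)) = 16.1245
d((-14, 5), (12, 0)) = 26.4764
d((-14, 5), (-6, -11)) = 17.8885
d((-14, 5), (-12, -8)) = 13.1529
d((-14, 5), (-19, 5)) = 5.0 <-- minimum
d((-14, 5), (15, -6)) = 31.0161
d((12, 0), (-6, -11)) = 21.095
d((12, 0), (-12, -8)) = 25.2982
d((12, 0), (-19, 5)) = 31.4006
d((12, 0), (15, -6)) = 6.7082
d((-6, -11), (-12, -8)) = 6.7082
d((-6, -11), (-19, 5)) = 20.6155
d((-6, -11), (15, -6)) = 21.587
d((-12, -8), (-19, 5)) = 14.7648
d((-12, -8), (15, -6)) = 27.074
d((-19, 5), (15, -6)) = 35.7351

Closest pair: (-14, 5) and (-19, 5) with distance 5.0

The closest pair is (-14, 5) and (-19, 5) with Euclidean distance 5.0. For 7 points, brute-force pairwise comparison is shown above. For large n, the divide-and-conquer algorithm (sort by x, recurse on halves, check the dividing strip) achieves O(n log n).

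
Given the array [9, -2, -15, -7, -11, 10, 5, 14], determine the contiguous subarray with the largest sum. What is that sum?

Using Kadane's algorithm on [9, -2, -15, -7, -11, 10, 5, 14]:

Scanning through the array:
Position 1 (value -2): max_ending_here = 7, max_so_far = 9
Position 2 (value -15): max_ending_here = -8, max_so_far = 9
Position 3 (value -7): max_ending_here = -7, max_so_far = 9
Position 4 (value -11): max_ending_here = -11, max_so_far = 9
Position 5 (value 10): max_ending_here = 10, max_so_far = 10
Position 6 (value 5): max_ending_here = 15, max_so_far = 15
Position 7 (value 14): max_ending_here = 29, max_so_far = 29

Maximum subarray: [10, 5, 14]
Maximum sum: 29

The maximum subarray is [10, 5, 14] with sum 29. This subarray runs from index 5 to index 7.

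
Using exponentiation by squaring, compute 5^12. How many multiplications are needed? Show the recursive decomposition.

Computing 5^12 by squaring (build up from 5^1; each line after the first costs one multiplication):

5^1 = 5
5^2 = (5^1)^2 = 5^2 = 25
5^3 = 5 * 5^2 = 5 * 25 = 125
5^6 = (5^3)^2 = 125^2 = 15625
5^12 = (5^6)^2 = 15625^2 = 244140625

Result: 244140625
Multiplications needed: 4 (4 lines after 5^1)

5^12 = 244140625. Using exponentiation by squaring, this requires 4 multiplications. The key idea: if the exponent is even, square the half-power; if odd, multiply by the base once.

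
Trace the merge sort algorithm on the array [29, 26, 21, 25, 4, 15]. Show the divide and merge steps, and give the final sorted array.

Merge sort trace:

Split: [29, 26, 21, 25, 4, 15] -> [29, 26, 21] and [25, 4, 15]
  Split: [29, 26, 21] -> [29] and [26, 21]
    Split: [26, 21] -> [26] and [21]
    Merge: [26] + [21] -> [21, 26]
  Merge: [29] + [21, 26] -> [21, 26, 29]
  Split: [25, 4, 15] -> [25] and [4, 15]
    Split: [4, 15] -> [4] and [15]
    Merge: [4] + [15] -> [4, 15]
  Merge: [25] + [4, 15] -> [4, 15, 25]
Merge: [21, 26, 29] + [4, 15, 25] -> [4, 15, 21, 25, 26, 29]

Final sorted array: [4, 15, 21, 25, 26, 29]

The merge sort proceeds by recursively splitting the array and merging sorted halves.
After all merges, the sorted array is [4, 15, 21, 25, 26, 29].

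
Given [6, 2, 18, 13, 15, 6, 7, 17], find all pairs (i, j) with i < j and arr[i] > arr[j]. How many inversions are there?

Finding inversions in [6, 2, 18, 13, 15, 6, 7, 17]:

(0, 1): arr[0]=6 > arr[1]=2
(2, 3): arr[2]=18 > arr[3]=13
(2, 4): arr[2]=18 > arr[4]=15
(2, 5): arr[2]=18 > arr[5]=6
(2, 6): arr[2]=18 > arr[6]=7
(2, 7): arr[2]=18 > arr[7]=17
(3, 5): arr[3]=13 > arr[5]=6
(3, 6): arr[3]=13 > arr[6]=7
(4, 5): arr[4]=15 > arr[5]=6
(4, 6): arr[4]=15 > arr[6]=7

Total inversions: 10

The array has 10 inversion(s): (0,1), (2,3), (2,4), (2,5), (2,6), (2,7), (3,5), (3,6), (4,5), (4,6). Each pair (i,j) satisfies i < j and arr[i] > arr[j].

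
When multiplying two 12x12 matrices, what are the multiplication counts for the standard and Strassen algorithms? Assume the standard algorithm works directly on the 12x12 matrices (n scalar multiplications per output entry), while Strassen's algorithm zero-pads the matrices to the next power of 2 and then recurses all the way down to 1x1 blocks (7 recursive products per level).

Matrix multiplication for 12x12 matrices:

Strassen's algorithm requires power-of-2 dimensions. Pad 12x12 to 16x16 (next power of 2).

Standard algorithm: 12^3 = 1728 multiplications
Strassen's algorithm: 7^(log2(16)) = 7^4 = 2401 multiplications
Difference: 1728 - 2401 = -673 (Strassen uses MORE here due to padding overhead — for small or just-over-power-of-2 n, padding can outweigh the per-level savings)

Standard: 1728 multiplications (12^3). Strassen: 2401 multiplications (7^4, after padding to 16x16). Strassen reduces 8 recursive multiplications to 7 at each level.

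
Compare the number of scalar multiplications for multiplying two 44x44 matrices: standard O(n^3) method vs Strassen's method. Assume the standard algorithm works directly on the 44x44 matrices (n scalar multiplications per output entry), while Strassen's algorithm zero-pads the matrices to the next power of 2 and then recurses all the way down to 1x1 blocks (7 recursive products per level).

Matrix multiplication for 44x44 matrices:

Strassen's algorithm requires power-of-2 dimensions. Pad 44x44 to 64x64 (next power of 2).

Standard algorithm: 44^3 = 85184 multiplications
Strassen's algorithm: 7^(log2(64)) = 7^6 = 117649 multiplications
Difference: 85184 - 117649 = -32465 (Strassen uses MORE here due to padding overhead — for small or just-over-power-of-2 n, padding can outweigh the per-level savings)

Standard: 85184 multiplications (44^3). Strassen: 117649 multiplications (7^6, after padding to 64x64). Strassen reduces 8 recursive multiplications to 7 at each level.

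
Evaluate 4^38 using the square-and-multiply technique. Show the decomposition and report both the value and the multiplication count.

Computing 4^38 by squaring (build up from 4^1; each line after the first costs one multiplication):

4^1 = 4
4^2 = (4^1)^2 = 4^2 = 16
4^4 = (4^2)^2 = 16^2 = 256
4^8 = (4^4)^2 = 256^2 = 65536
4^9 = 4 * 4^8 = 4 * 65536 = 262144
4^18 = (4^9)^2 = 262144^2 = 68719476736
4^19 = 4 * 4^18 = 4 * 68719476736 = 274877906944
4^38 = (4^19)^2 = 274877906944^2 = 75557863725914323419136

Result: 75557863725914323419136
Multiplications needed: 7 (7 lines after 4^1)

4^38 = 75557863725914323419136. Using exponentiation by squaring, this requires 7 multiplications. The key idea: if the exponent is even, square the half-power; if odd, multiply by the base once.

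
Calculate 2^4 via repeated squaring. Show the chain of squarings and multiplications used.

Computing 2^4 by squaring (build up from 2^1; each line after the first costs one multiplication):

2^1 = 2
2^2 = (2^1)^2 = 2^2 = 4
2^4 = (2^2)^2 = 4^2 = 16

Result: 16
Multiplications needed: 2 (2 lines after 2^1)

2^4 = 16. Using exponentiation by squaring, this requires 2 multiplications. The key idea: if the exponent is even, square the half-power; if odd, multiply by the base once.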